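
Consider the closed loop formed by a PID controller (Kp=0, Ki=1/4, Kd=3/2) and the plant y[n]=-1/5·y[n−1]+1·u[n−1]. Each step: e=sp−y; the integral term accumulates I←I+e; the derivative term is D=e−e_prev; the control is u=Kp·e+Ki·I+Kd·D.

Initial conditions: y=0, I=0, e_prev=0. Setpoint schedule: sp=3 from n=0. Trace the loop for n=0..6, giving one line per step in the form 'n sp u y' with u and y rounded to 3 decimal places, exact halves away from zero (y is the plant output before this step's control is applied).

(exact arithmetic carried between steps; '≈' marks a value shown rounded to 6 d.p. or computed from one; I and e_prev carry over from the previous line; the table rounds u and y to 3 d.p., halves away from zero)
n=0: y=0, sp=3, e=sp−y=3; I=3, D=e−e_prev=3; u=0·3+1/4·3+3/2·3=5.25; next y=-1/5·0+1·5.25=5.25
n=1: y=5.25, sp=3, e=sp−y=-2.25; I=0.75, D=e−e_prev=-5.25; u=0·(-2.25)+1/4·0.75+3/2·(-5.25)=-7.6875; next y=-1/5·5.25+1·(-7.6875)=-8.7375
n=2: y=-8.7375, sp=3, e=sp−y=11.7375; I=12.4875, D=e−e_prev=13.9875; u=0·11.7375+1/4·12.4875+3/2·13.9875=24.103125; next y=-1/5·(-8.7375)+1·24.103125=25.850625
n=3: y=25.850625, sp=3, e=sp−y=-22.850625; I=-10.363125, D=e−e_prev=-34.588125; u=0·(-22.850625)+1/4·(-10.363125)+3/2·(-34.588125)≈-54.472969; next y=-1/5·25.850625+1·(-54.472969)≈-59.643094
n=4: y≈-59.643094, sp=3, e=sp−y≈62.643094; I≈52.279969, D=e−e_prev≈85.493719; u=0·62.643094+1/4·52.279969+3/2·85.493719≈141.310570; next y=-1/5·(-59.643094)+1·141.310570≈153.239189
n=5: y≈153.239189, sp=3, e=sp−y≈-150.239189; I≈-97.959220, D=e−e_prev≈-212.882283; u=0·(-150.239189)+1/4·(-97.959220)+3/2·(-212.882283)≈-343.813229; next y=-1/5·153.239189+1·(-343.813229)≈-374.461067
n=6: y≈-374.461067, sp=3, e=sp−y≈377.461067; I≈279.501847, D=e−e_prev≈527.700256; u=0·377.461067+1/4·279.501847+3/2·527.700256≈861.425846; next y=-1/5·(-374.461067)+1·861.425846≈936.318059

0 3 5.250 0.000
1 3 -7.688 5.250
2 3 24.103 -8.738
3 3 -54.473 25.851
4 3 141.311 -59.643
5 3 -343.813 153.239
6 3 861.426 -374.461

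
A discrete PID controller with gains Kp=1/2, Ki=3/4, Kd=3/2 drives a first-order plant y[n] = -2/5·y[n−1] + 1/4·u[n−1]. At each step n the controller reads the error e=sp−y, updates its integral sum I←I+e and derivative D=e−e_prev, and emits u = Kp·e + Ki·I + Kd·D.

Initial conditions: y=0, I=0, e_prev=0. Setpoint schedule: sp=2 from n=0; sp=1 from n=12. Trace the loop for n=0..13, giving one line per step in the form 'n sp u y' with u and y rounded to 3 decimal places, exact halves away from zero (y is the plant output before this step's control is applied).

(exact arithmetic carried between steps; '≈' marks a value shown rounded to 6 d.p. or computed from one; I and e_prev carry over from the previous line; the table rounds u and y to 3 d.p., halves away from zero)
n=0: y=0, sp=2, e=sp−y=2; I=2, D=e−e_prev=2; u=1/2·2+3/4·2+3/2·2=5.5; next y=-2/5·0+1/4·5.5=1.375
n=1: y=1.375, sp=2, e=sp−y=0.625; I=2.625, D=e−e_prev=-1.375; u=1/2·0.625+3/4·2.625+3/2·(-1.375)=0.21875; next y=-2/5·1.375+1/4·0.21875≈-0.495313
n=2: y≈-0.495313, sp=2, e=sp−y≈2.495313; I≈5.120313, D=e−e_prev≈1.870313; u=1/2·2.495313+3/4·5.120313+3/2·1.870313≈7.893359; next y=-2/5·(-0.495313)+1/4·7.893359≈2.171465
n=3: y≈2.171465, sp=2, e=sp−y≈-0.171465; I≈4.948848, D=e−e_prev≈-2.666777; u=1/2·(-0.171465)+3/4·4.948848+3/2·(-2.666777)≈-0.374263; next y=-2/5·2.171465+1/4·(-0.374263)≈-0.962152
n=4: y≈-0.962152, sp=2, e=sp−y≈2.962152; I≈7.910999, D=e−e_prev≈3.133616; u=1/2·2.962152+3/4·7.910999+3/2·3.133616≈12.114750; next y=-2/5·(-0.962152)+1/4·12.114750≈3.413548
n=5: y≈3.413548, sp=2, e=sp−y≈-1.413548; I≈6.497451, D=e−e_prev≈-4.375700; u=1/2·(-1.413548)+3/4·6.497451+3/2·(-4.375700)≈-2.397235; next y=-2/5·3.413548+1/4·(-2.397235)≈-1.964728
n=6: y≈-1.964728, sp=2, e=sp−y≈3.964728; I≈10.462179, D=e−e_prev≈5.378276; u=1/2·3.964728+3/4·10.462179+3/2·5.378276≈17.896413; next y=-2/5·(-1.964728)+1/4·17.896413≈5.259994
n=7: y≈5.259994, sp=2, e=sp−y≈-3.259994; I≈7.202185, D=e−e_prev≈-7.224723; u=1/2·(-3.259994)+3/4·7.202185+3/2·(-7.224723)≈-7.065442; next y=-2/5·5.259994+1/4·(-7.065442)≈-3.870358
n=8: y≈-3.870358, sp=2, e=sp−y≈5.870358; I≈13.072543, D=e−e_prev≈9.130353; u=1/2·5.870358+3/4·13.072543+3/2·9.130353≈26.435116; next y=-2/5·(-3.870358)+1/4·26.435116≈8.156922
n=9: y≈8.156922, sp=2, e=sp−y≈-6.156922; I≈6.915621, D=e−e_prev≈-12.027281; u=1/2·(-6.156922)+3/4·6.915621+3/2·(-12.027281)≈-15.932666; next y=-2/5·8.156922+1/4·(-15.932666)≈-7.245936
n=10: y≈-7.245936, sp=2, e=sp−y≈9.245936; I≈16.161556, D=e−e_prev≈15.402858; u=1/2·9.245936+3/4·16.161556+3/2·15.402858≈39.848422; next y=-2/5·(-7.245936)+1/4·39.848422≈12.860480
n=11: y≈12.860480, sp=2, e=sp−y≈-10.860480; I≈5.301077, D=e−e_prev≈-20.106415; u=1/2·(-10.860480)+3/4·5.301077+3/2·(-20.106415)≈-31.614055; next y=-2/5·12.860480+1/4·(-31.614055)≈-13.047706
n=12: y≈-13.047706, sp=1, e=sp−y≈14.047706; I≈19.348782, D=e−e_prev≈24.908185; u=1/2·14.047706+3/4·19.348782+3/2·24.908185≈58.897717; next y=-2/5·(-13.047706)+1/4·58.897717≈19.943512
n=13: y≈19.943512, sp=1, e=sp−y≈-18.943512; I≈0.405271, D=e−e_prev≈-32.991217; u=1/2·(-18.943512)+3/4·0.405271+3/2·(-32.991217)≈-58.654629; next y=-2/5·19.943512+1/4·(-58.654629)≈-22.641062

0 2 5.500 0.000
1 2 0.219 1.375
2 2 7.893 -0.495
3 2 -0.374 2.171
4 2 12.115 -0.962
5 2 -2.397 3.414
6 2 17.896 -1.965
7 2 -7.065 5.260
8 2 26.435 -3.870
9 2 -15.933 8.157
10 2 39.848 -7.246
11 2 -31.614 12.860
12 1 58.898 -13.048
13 1 -58.655 19.944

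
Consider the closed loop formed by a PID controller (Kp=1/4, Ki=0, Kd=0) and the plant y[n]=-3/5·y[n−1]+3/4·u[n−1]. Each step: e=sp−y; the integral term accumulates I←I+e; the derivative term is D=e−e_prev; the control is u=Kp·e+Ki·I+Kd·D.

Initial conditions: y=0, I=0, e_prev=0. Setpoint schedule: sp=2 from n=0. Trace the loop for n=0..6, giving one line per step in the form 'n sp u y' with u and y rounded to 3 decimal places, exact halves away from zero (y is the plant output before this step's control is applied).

0 2 0.500 0.000
1 2 0.406 0.375
2 2 0.480 0.080
3 2 0.422 0.312
4 2 0.468 0.129
5 2 0.432 0.273
6 2 0.460 0.160

(exact arithmetic carried between steps; '≈' marks a value shown rounded to 6 d.p. or computed from one; I and e_prev carry over from the previous line; the table rounds u and y to 3 d.p., halves away from zero)
n=0: y=0, sp=2, e=sp−y=2; I=2, D=e−e_prev=2; u=1/4·2+0·2+0·2=0.5; next y=-3/5·0+3/4·0.5=0.375
n=1: y=0.375, sp=2, e=sp−y=1.625; I=3.625, D=e−e_prev=-0.375; u=1/4·1.625+0·3.625+0·(-0.375)=0.40625; next y=-3/5·0.375+3/4·0.40625≈0.079688
n=2: y≈0.079688, sp=2, e=sp−y≈1.920313; I≈5.545313, D=e−e_prev≈0.295313; u=1/4·1.920313+0·5.545313+0·0.295313≈0.480078; next y=-3/5·0.079688+3/4·0.480078≈0.312246
n=3: y≈0.312246, sp=2, e=sp−y≈1.687754; I≈7.233066, D=e−e_prev≈-0.232559; u=1/4·1.687754+0·7.233066+0·(-0.232559)≈0.421938; next y=-3/5·0.312246+3/4·0.421938≈0.129106
n=4: y≈0.129106, sp=2, e=sp−y≈1.870894; I≈9.103960, D=e−e_prev≈0.183140; u=1/4·1.870894+0·9.103960+0·0.183140≈0.467723; next y=-3/5·0.129106+3/4·0.467723≈0.273329
n=5: y≈0.273329, sp=2, e=sp−y≈1.726671; I≈10.830631, D=e−e_prev≈-0.144223; u=1/4·1.726671+0·10.830631+0·(-0.144223)≈0.431668; next y=-3/5·0.273329+3/4·0.431668≈0.159754
n=6: y≈0.159754, sp=2, e=sp−y≈1.840246; I≈12.670878, D=e−e_prev≈0.113575; u=1/4·1.840246+0·12.670878+0·0.113575≈0.460062; next y=-3/5·0.159754+3/4·0.460062≈0.249194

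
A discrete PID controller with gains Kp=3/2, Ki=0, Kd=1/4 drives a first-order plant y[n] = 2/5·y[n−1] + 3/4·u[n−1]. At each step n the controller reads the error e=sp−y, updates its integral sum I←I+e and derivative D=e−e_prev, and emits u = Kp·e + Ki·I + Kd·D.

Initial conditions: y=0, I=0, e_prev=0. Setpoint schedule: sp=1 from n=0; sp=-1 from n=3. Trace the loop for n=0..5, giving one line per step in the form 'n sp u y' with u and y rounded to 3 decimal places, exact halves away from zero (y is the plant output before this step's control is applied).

0 1 1.750 0.000
1 1 -0.797 1.313
2 1 1.955 -0.073
3 -1 -4.534 1.437
4 -1 3.804 -2.825
5 -1 -5.221 1.723

(exact arithmetic carried between steps; '≈' marks a value shown rounded to 6 d.p. or computed from one; I and e_prev carry over from the previous line; the table rounds u and y to 3 d.p., halves away from zero)
n=0: y=0, sp=1, e=sp−y=1; I=1, D=e−e_prev=1; u=3/2·1+0·1+1/4·1=1.75; next y=2/5·0+3/4·1.75=1.3125
n=1: y=1.3125, sp=1, e=sp−y=-0.3125; I=0.6875, D=e−e_prev=-1.3125; u=3/2·(-0.3125)+0·0.6875+1/4·(-1.3125)=-0.796875; next y=2/5·1.3125+3/4·(-0.796875)≈-0.072656
n=2: y≈-0.072656, sp=1, e=sp−y≈1.072656; I≈1.760156, D=e−e_prev≈1.385156; u=3/2·1.072656+0·1.760156+1/4·1.385156≈1.955273; next y=2/5·(-0.072656)+3/4·1.955273≈1.437393
n=3: y≈1.437393, sp=-1, e=sp−y≈-2.437393; I≈-0.677236, D=e−e_prev≈-3.510049; u=3/2·(-2.437393)+0·(-0.677236)+1/4·(-3.510049)≈-4.533601; next y=2/5·1.437393+3/4·(-4.533601)≈-2.825244
n=4: y≈-2.825244, sp=-1, e=sp−y≈1.825244; I≈1.148007, D=e−e_prev≈4.262636; u=3/2·1.825244+0·1.148007+1/4·4.262636≈3.803525; next y=2/5·(-2.825244)+3/4·3.803525≈1.722546
n=5: y≈1.722546, sp=-1, e=sp−y≈-2.722546; I≈-1.574539, D=e−e_prev≈-4.547790; u=3/2·(-2.722546)+0·(-1.574539)+1/4·(-4.547790)≈-5.220767; next y=2/5·1.722546+3/4·(-5.220767)≈-3.226556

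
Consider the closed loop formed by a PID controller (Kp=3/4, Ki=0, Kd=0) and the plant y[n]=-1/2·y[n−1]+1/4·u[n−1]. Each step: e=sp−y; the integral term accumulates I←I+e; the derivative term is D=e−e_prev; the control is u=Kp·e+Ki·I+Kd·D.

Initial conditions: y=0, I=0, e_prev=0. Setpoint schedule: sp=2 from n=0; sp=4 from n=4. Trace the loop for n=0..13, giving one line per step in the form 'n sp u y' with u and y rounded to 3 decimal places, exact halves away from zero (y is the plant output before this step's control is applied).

0 2 1.500 0.000
1 2 1.219 0.375
2 2 1.412 0.117
3 2 1.279 0.294
4 4 2.871 0.173
5 4 2.526 0.631
6 4 2.763 0.316
7 4 2.600 0.533
8 4 2.712 0.384
9 4 2.635 0.486
10 4 2.688 0.416
11 4 2.652 0.464
12 4 2.677 0.431
13 4 2.660 0.454

(exact arithmetic carried between steps; '≈' marks a value shown rounded to 6 d.p. or computed from one; I and e_prev carry over from the previous line; the table rounds u and y to 3 d.p., halves away from zero)
n=0: y=0, sp=2, e=sp−y=2; I=2, D=e−e_prev=2; u=3/4·2+0·2+0·2=1.5; next y=-1/2·0+1/4·1.5=0.375
n=1: y=0.375, sp=2, e=sp−y=1.625; I=3.625, D=e−e_prev=-0.375; u=3/4·1.625+0·3.625+0·(-0.375)=1.21875; next y=-1/2·0.375+1/4·1.21875≈0.117188
n=2: y≈0.117188, sp=2, e=sp−y≈1.882813; I≈5.507813, D=e−e_prev≈0.257813; u=3/4·1.882813+0·5.507813+0·0.257813≈1.412109; next y=-1/2·0.117188+1/4·1.412109≈0.294434
n=3: y≈0.294434, sp=2, e=sp−y≈1.705566; I≈7.213379, D=e−e_prev≈-0.177246; u=3/4·1.705566+0·7.213379+0·(-0.177246)≈1.279175; next y=-1/2·0.294434+1/4·1.279175≈0.172577
n=4: y≈0.172577, sp=4, e=sp−y≈3.827423; I≈11.040802, D=e−e_prev≈2.121857; u=3/4·3.827423+0·11.040802+0·2.121857≈2.870567; next y=-1/2·0.172577+1/4·2.870567≈0.631353
n=5: y≈0.631353, sp=4, e=sp−y≈3.368647; I≈14.409449, D=e−e_prev≈-0.458776; u=3/4·3.368647+0·14.409449+0·(-0.458776)≈2.526485; next y=-1/2·0.631353+1/4·2.526485≈0.315945
n=6: y≈0.315945, sp=4, e=sp−y≈3.684055; I≈18.093504, D=e−e_prev≈0.315409; u=3/4·3.684055+0·18.093504+0·0.315409≈2.763042; next y=-1/2·0.315945+1/4·2.763042≈0.532788
n=7: y≈0.532788, sp=4, e=sp−y≈3.467212; I≈21.560716, D=e−e_prev≈-0.216844; u=3/4·3.467212+0·21.560716+0·(-0.216844)≈2.600409; next y=-1/2·0.532788+1/4·2.600409≈0.383708
n=8: y≈0.383708, sp=4, e=sp−y≈3.616292; I≈25.177008, D=e−e_prev≈0.149080; u=3/4·3.616292+0·25.177008+0·0.149080≈2.712219; next y=-1/2·0.383708+1/4·2.712219≈0.486201
n=9: y≈0.486201, sp=4, e=sp−y≈3.513799; I≈28.690807, D=e−e_prev≈-0.102492; u=3/4·3.513799+0·28.690807+0·(-0.102492)≈2.635350; next y=-1/2·0.486201+1/4·2.635350≈0.415737
n=10: y≈0.415737, sp=4, e=sp−y≈3.584263; I≈32.275070, D=e−e_prev≈0.070464; u=3/4·3.584263+0·32.275070+0·0.070464≈2.688197; next y=-1/2·0.415737+1/4·2.688197≈0.464181
n=11: y≈0.464181, sp=4, e=sp−y≈3.535819; I≈35.810889, D=e−e_prev≈-0.048444; u=3/4·3.535819+0·35.810889+0·(-0.048444)≈2.651864; next y=-1/2·0.464181+1/4·2.651864≈0.430876
n=12: y≈0.430876, sp=4, e=sp−y≈3.569124; I≈39.380014, D=e−e_prev≈0.033305; u=3/4·3.569124+0·39.380014+0·0.033305≈2.676843; next y=-1/2·0.430876+1/4·2.676843≈0.453773
n=13: y≈0.453773, sp=4, e=sp−y≈3.546227; I≈42.926241, D=e−e_prev≈-0.022897; u=3/4·3.546227+0·42.926241+0·(-0.022897)≈2.659670; next y=-1/2·0.453773+1/4·2.659670≈0.438031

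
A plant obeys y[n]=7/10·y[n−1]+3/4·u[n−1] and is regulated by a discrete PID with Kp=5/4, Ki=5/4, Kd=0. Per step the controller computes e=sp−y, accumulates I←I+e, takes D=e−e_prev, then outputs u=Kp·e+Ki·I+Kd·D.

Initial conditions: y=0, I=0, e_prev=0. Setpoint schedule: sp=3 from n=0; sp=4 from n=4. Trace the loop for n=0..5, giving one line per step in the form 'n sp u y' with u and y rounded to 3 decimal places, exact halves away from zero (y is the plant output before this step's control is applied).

(exact arithmetic carried between steps; '≈' marks a value shown rounded to 6 d.p. or computed from one; I and e_prev carry over from the previous line; the table rounds u and y to 3 d.p., halves away from zero)
n=0: y=0, sp=3, e=sp−y=3; I=3, D=e−e_prev=3; u=5/4·3+5/4·3+0·3=7.5; next y=7/10·0+3/4·7.5=5.625
n=1: y=5.625, sp=3, e=sp−y=-2.625; I=0.375, D=e−e_prev=-5.625; u=5/4·(-2.625)+5/4·0.375+0·(-5.625)=-2.8125; next y=7/10·5.625+3/4·(-2.8125)=1.828125
n=2: y=1.828125, sp=3, e=sp−y=1.171875; I=1.546875, D=e−e_prev=3.796875; u=5/4·1.171875+5/4·1.546875+0·3.796875≈3.398438; next y=7/10·1.828125+3/4·3.398438≈3.828516
n=3: y≈3.828516, sp=3, e=sp−y≈-0.828516; I≈0.718359, D=e−e_prev≈-2.000391; u=5/4·(-0.828516)+5/4·0.718359+0·(-2.000391)≈-0.137695; next y=7/10·3.828516+3/4·(-0.137695)≈2.576689
n=4: y≈2.576689, sp=4, e=sp−y≈1.423311; I≈2.141670, D=e−e_prev≈2.251826; u=5/4·1.423311+5/4·2.141670+0·2.251826≈4.456226; next y=7/10·2.576689+3/4·4.456226≈5.145852
n=5: y≈5.145852, sp=4, e=sp−y≈-1.145852; I≈0.995818, D=e−e_prev≈-2.569162; u=5/4·(-1.145852)+5/4·0.995818+0·(-2.569162)≈-0.187542; next y=7/10·5.145852+3/4·(-0.187542)≈3.461440

0 3 7.500 0.000
1 3 -2.813 5.625
2 3 3.398 1.828
3 3 -0.138 3.829
4 4 4.456 2.577
5 4 -0.188 5.146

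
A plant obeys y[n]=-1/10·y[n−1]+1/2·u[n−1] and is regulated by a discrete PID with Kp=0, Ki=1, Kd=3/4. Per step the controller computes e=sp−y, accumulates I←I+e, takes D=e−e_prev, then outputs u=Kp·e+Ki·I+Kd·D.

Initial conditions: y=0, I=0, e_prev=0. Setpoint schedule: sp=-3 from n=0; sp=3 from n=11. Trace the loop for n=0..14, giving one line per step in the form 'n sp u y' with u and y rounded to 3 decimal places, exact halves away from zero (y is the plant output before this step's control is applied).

0 -3 -5.250 0.000
1 -3 -1.406 -2.625
2 -3 -7.573 -0.441
3 -3 -2.716 -3.742
4 -3 -9.277 -0.984
5 -3 -3.001 -4.540
6 -3 -10.242 -1.046
7 -3 -2.628 -5.017
8 -3 -10.946 -0.812
9 -3 -1.966 -5.392
10 -3 -11.668 -0.444
11 3 9.342 -5.790
12 3 -9.697 5.250
13 3 14.924 -5.374
14 3 -8.073 7.999

(exact arithmetic carried between steps; '≈' marks a value shown rounded to 6 d.p. or computed from one; I and e_prev carry over from the previous line; the table rounds u and y to 3 d.p., halves away from zero)
n=0: y=0, sp=-3, e=sp−y=-3; I=-3, D=e−e_prev=-3; u=0·(-3)+1·(-3)+3/4·(-3)=-5.25; next y=-1/10·0+1/2·(-5.25)=-2.625
n=1: y=-2.625, sp=-3, e=sp−y=-0.375; I=-3.375, D=e−e_prev=2.625; u=0·(-0.375)+1·(-3.375)+3/4·2.625=-1.40625; next y=-1/10·(-2.625)+1/2·(-1.40625)=-0.440625
n=2: y=-0.440625, sp=-3, e=sp−y=-2.559375; I=-5.934375, D=e−e_prev=-2.184375; u=0·(-2.559375)+1·(-5.934375)+3/4·(-2.184375)≈-7.572656; next y=-1/10·(-0.440625)+1/2·(-7.572656)≈-3.742266
n=3: y≈-3.742266, sp=-3, e=sp−y≈0.742266; I≈-5.192109, D=e−e_prev≈3.301641; u=0·0.742266+1·(-5.192109)+3/4·3.301641≈-2.715879; next y=-1/10·(-3.742266)+1/2·(-2.715879)≈-0.983713
n=4: y≈-0.983713, sp=-3, e=sp−y≈-2.016287; I≈-7.208396, D=e−e_prev≈-2.758553; u=0·(-2.016287)+1·(-7.208396)+3/4·(-2.758553)≈-9.277311; next y=-1/10·(-0.983713)+1/2·(-9.277311)≈-4.540284
n=5: y≈-4.540284, sp=-3, e=sp−y≈1.540284; I≈-5.668112, D=e−e_prev≈3.556571; u=0·1.540284+1·(-5.668112)+3/4·3.556571≈-3.000684; next y=-1/10·(-4.540284)+1/2·(-3.000684)≈-1.046313
n=6: y≈-1.046313, sp=-3, e=sp−y≈-1.953687; I≈-7.621799, D=e−e_prev≈-3.493971; u=0·(-1.953687)+1·(-7.621799)+3/4·(-3.493971)≈-10.242277; next y=-1/10·(-1.046313)+1/2·(-10.242277)≈-5.016507
n=7: y≈-5.016507, sp=-3, e=sp−y≈2.016507; I≈-5.605292, D=e−e_prev≈3.970194; u=0·2.016507+1·(-5.605292)+3/4·3.970194≈-2.627646; next y=-1/10·(-5.016507)+1/2·(-2.627646)≈-0.812173
n=8: y≈-0.812173, sp=-3, e=sp−y≈-2.187827; I≈-7.793119, D=e−e_prev≈-4.204335; u=0·(-2.187827)+1·(-7.793119)+3/4·(-4.204335)≈-10.946370; next y=-1/10·(-0.812173)+1/2·(-10.946370)≈-5.391968
n=9: y≈-5.391968, sp=-3, e=sp−y≈2.391968; I≈-5.401151, D=e−e_prev≈4.579795; u=0·2.391968+1·(-5.401151)+3/4·4.579795≈-1.966305; next y=-1/10·(-5.391968)+1/2·(-1.966305)≈-0.443956
n=10: y≈-0.443956, sp=-3, e=sp−y≈-2.556044; I≈-7.957196, D=e−e_prev≈-4.948012; u=0·(-2.556044)+1·(-7.957196)+3/4·(-4.948012)≈-11.668205; next y=-1/10·(-0.443956)+1/2·(-11.668205)≈-5.789707
n=11: y≈-5.789707, sp=3, e=sp−y≈8.789707; I≈0.832511, D=e−e_prev≈11.345751; u=0·8.789707+1·0.832511+3/4·11.345751≈9.341824; next y=-1/10·(-5.789707)+1/2·9.341824≈5.249883
n=12: y≈5.249883, sp=3, e=sp−y≈-2.249883; I≈-1.417372, D=e−e_prev≈-11.039590; u=0·(-2.249883)+1·(-1.417372)+3/4·(-11.039590)≈-9.697064; next y=-1/10·5.249883+1/2·(-9.697064)≈-5.373520
n=13: y≈-5.373520, sp=3, e=sp−y≈8.373520; I≈6.956149, D=e−e_prev≈10.623403; u=0·8.373520+1·6.956149+3/4·10.623403≈14.923701; next y=-1/10·(-5.373520)+1/2·14.923701≈7.999203
n=14: y≈7.999203, sp=3, e=sp−y≈-4.999203; I≈1.956946, D=e−e_prev≈-13.372723; u=0·(-4.999203)+1·1.956946+3/4·(-13.372723)≈-8.072596; next y=-1/10·7.999203+1/2·(-8.072596)≈-4.836218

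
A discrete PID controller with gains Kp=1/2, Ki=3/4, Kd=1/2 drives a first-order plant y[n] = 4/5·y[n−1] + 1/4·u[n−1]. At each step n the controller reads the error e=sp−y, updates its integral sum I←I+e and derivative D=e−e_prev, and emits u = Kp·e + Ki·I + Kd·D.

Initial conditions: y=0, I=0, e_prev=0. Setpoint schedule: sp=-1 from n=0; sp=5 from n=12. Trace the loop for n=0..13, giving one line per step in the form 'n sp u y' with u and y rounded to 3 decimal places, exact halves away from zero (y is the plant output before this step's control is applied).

0 -1 -1.750 0.000
1 -1 -1.234 -0.438
2 -1 -1.488 -0.659
3 -1 -1.434 -0.899
4 -1 -1.317 -1.078
5 -1 -1.149 -1.191
6 -1 -0.977 -1.240
7 -1 -0.828 -1.237
8 -1 -0.719 -1.196
9 -1 -0.656 -1.137
10 -1 -0.634 -1.073
11 -1 -0.646 -1.017
12 5 9.822 -0.975
13 5 6.686 1.675

(exact arithmetic carried between steps; '≈' marks a value shown rounded to 6 d.p. or computed from one; I and e_prev carry over from the previous line; the table rounds u and y to 3 d.p., halves away from zero)
n=0: y=0, sp=-1, e=sp−y=-1; I=-1, D=e−e_prev=-1; u=1/2·(-1)+3/4·(-1)+1/2·(-1)=-1.75; next y=4/5·0+1/4·(-1.75)=-0.4375
n=1: y=-0.4375, sp=-1, e=sp−y=-0.5625; I=-1.5625, D=e−e_prev=0.4375; u=1/2·(-0.5625)+3/4·(-1.5625)+1/2·0.4375=-1.234375; next y=4/5·(-0.4375)+1/4·(-1.234375)≈-0.658594
n=2: y≈-0.658594, sp=-1, e=sp−y≈-0.341406; I≈-1.903906, D=e−e_prev≈0.221094; u=1/2·(-0.341406)+3/4·(-1.903906)+1/2·0.221094≈-1.488086; next y=4/5·(-0.658594)+1/4·(-1.488086)≈-0.898896
n=3: y≈-0.898896, sp=-1, e=sp−y≈-0.101104; I≈-2.005010, D=e−e_prev≈0.240303; u=1/2·(-0.101104)+3/4·(-2.005010)+1/2·0.240303≈-1.434158; next y=4/5·(-0.898896)+1/4·(-1.434158)≈-1.077657
n=4: y≈-1.077657, sp=-1, e=sp−y≈0.077657; I≈-1.927353, D=e−e_prev≈0.178760; u=1/2·0.077657+3/4·(-1.927353)+1/2·0.178760≈-1.317306; next y=4/5·(-1.077657)+1/4·(-1.317306)≈-1.191452
n=5: y≈-1.191452, sp=-1, e=sp−y≈0.191452; I≈-1.735901, D=e−e_prev≈0.113795; u=1/2·0.191452+3/4·(-1.735901)+1/2·0.113795≈-1.149302; next y=4/5·(-1.191452)+1/4·(-1.149302)≈-1.240487
n=6: y≈-1.240487, sp=-1, e=sp−y≈0.240487; I≈-1.495414, D=e−e_prev≈0.049035; u=1/2·0.240487+3/4·(-1.495414)+1/2·0.049035≈-0.976799; next y=4/5·(-1.240487)+1/4·(-0.976799)≈-1.236590
n=7: y≈-1.236590, sp=-1, e=sp−y≈0.236590; I≈-1.258825, D=e−e_prev≈-0.003898; u=1/2·0.236590+3/4·(-1.258825)+1/2·(-0.003898)≈-0.827772; next y=4/5·(-1.236590)+1/4·(-0.827772)≈-1.196215
n=8: y≈-1.196215, sp=-1, e=sp−y≈0.196215; I≈-1.062610, D=e−e_prev≈-0.040375; u=1/2·0.196215+3/4·(-1.062610)+1/2·(-0.040375)≈-0.719037; next y=4/5·(-1.196215)+1/4·(-0.719037)≈-1.136731
n=9: y≈-1.136731, sp=-1, e=sp−y≈0.136731; I≈-0.925879, D=e−e_prev≈-0.059484; u=1/2·0.136731+3/4·(-0.925879)+1/2·(-0.059484)≈-0.655785; next y=4/5·(-1.136731)+1/4·(-0.655785)≈-1.073331
n=10: y≈-1.073331, sp=-1, e=sp−y≈0.073331; I≈-0.852547, D=e−e_prev≈-0.063400; u=1/2·0.073331+3/4·(-0.852547)+1/2·(-0.063400)≈-0.634445; next y=4/5·(-1.073331)+1/4·(-0.634445)≈-1.017276
n=11: y≈-1.017276, sp=-1, e=sp−y≈0.017276; I≈-0.835271, D=e−e_prev≈-0.056055; u=1/2·0.017276+3/4·(-0.835271)+1/2·(-0.056055)≈-0.645843; next y=4/5·(-1.017276)+1/4·(-0.645843)≈-0.975282
n=12: y≈-0.975282, sp=5, e=sp−y≈5.975282; I≈5.140010, D=e−e_prev≈5.958005; u=1/2·5.975282+3/4·5.140010+1/2·5.958005≈9.821651; next y=4/5·(-0.975282)+1/4·9.821651≈1.675188
n=13: y≈1.675188, sp=5, e=sp−y≈3.324812; I≈8.464823, D=e−e_prev≈-2.650469; u=1/2·3.324812+3/4·8.464823+1/2·(-2.650469)≈6.685789; next y=4/5·1.675188+1/4·6.685789≈3.011597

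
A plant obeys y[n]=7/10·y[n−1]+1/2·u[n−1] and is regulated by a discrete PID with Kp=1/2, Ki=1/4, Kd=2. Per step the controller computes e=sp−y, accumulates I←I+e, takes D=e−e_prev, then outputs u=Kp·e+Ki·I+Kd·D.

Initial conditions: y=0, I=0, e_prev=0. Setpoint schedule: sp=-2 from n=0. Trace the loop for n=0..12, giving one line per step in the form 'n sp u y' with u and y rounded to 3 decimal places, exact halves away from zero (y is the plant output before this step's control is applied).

0 -2 -5.500 0.000
1 -2 5.563 -2.750
2 -2 -9.667 0.856
3 -2 10.830 -4.234
4 -2 -17.177 2.451
5 -2 20.721 -6.873
6 -2 -30.870 5.550
7 -2 39.112 -11.550
8 -2 -56.008 11.471
9 -2 73.141 -19.974
10 -2 -102.304 22.589
11 -2 135.978 -35.340
12 -2 -187.669 43.251

(exact arithmetic carried between steps; '≈' marks a value shown rounded to 6 d.p. or computed from one; I and e_prev carry over from the previous line; the table rounds u and y to 3 d.p., halves away from zero)
n=0: y=0, sp=-2, e=sp−y=-2; I=-2, D=e−e_prev=-2; u=1/2·(-2)+1/4·(-2)+2·(-2)=-5.5; next y=7/10·0+1/2·(-5.5)=-2.75
n=1: y=-2.75, sp=-2, e=sp−y=0.75; I=-1.25, D=e−e_prev=2.75; u=1/2·0.75+1/4·(-1.25)+2·2.75=5.5625; next y=7/10·(-2.75)+1/2·5.5625=0.85625
n=2: y=0.85625, sp=-2, e=sp−y=-2.85625; I=-4.10625, D=e−e_prev=-3.60625; u=1/2·(-2.85625)+1/4·(-4.10625)+2·(-3.60625)≈-9.667188; next y=7/10·0.85625+1/2·(-9.667188)≈-4.234219
n=3: y≈-4.234219, sp=-2, e=sp−y≈2.234219; I≈-1.872031, D=e−e_prev≈5.090469; u=1/2·2.234219+1/4·(-1.872031)+2·5.090469≈10.830039; next y=7/10·(-4.234219)+1/2·10.830039≈2.451066
n=4: y≈2.451066, sp=-2, e=sp−y≈-4.451066; I≈-6.323098, D=e−e_prev≈-6.685285; u=1/2·(-4.451066)+1/4·(-6.323098)+2·(-6.685285)≈-17.176878; next y=7/10·2.451066+1/2·(-17.176878)≈-6.872692
n=5: y≈-6.872692, sp=-2, e=sp−y≈4.872692; I≈-1.450405, D=e−e_prev≈9.323759; u=1/2·4.872692+1/4·(-1.450405)+2·9.323759≈20.721263; next y=7/10·(-6.872692)+1/2·20.721263≈5.549747
n=6: y≈5.549747, sp=-2, e=sp−y≈-7.549747; I≈-9.000152, D=e−e_prev≈-12.422439; u=1/2·(-7.549747)+1/4·(-9.000152)+2·(-12.422439)≈-30.869789; next y=7/10·5.549747+1/2·(-30.869789)≈-11.550072
n=7: y≈-11.550072, sp=-2, e=sp−y≈9.550072; I≈0.549920, D=e−e_prev≈17.099819; u=1/2·9.550072+1/4·0.549920+2·17.099819≈39.112154; next y=7/10·(-11.550072)+1/2·39.112154≈11.471026
n=8: y≈11.471026, sp=-2, e=sp−y≈-13.471026; I≈-12.921106, D=e−e_prev≈-23.021098; u=1/2·(-13.471026)+1/4·(-12.921106)+2·(-23.021098)≈-56.007986; next y=7/10·11.471026+1/2·(-56.007986)≈-19.974275
n=9: y≈-19.974275, sp=-2, e=sp−y≈17.974275; I≈5.053169, D=e−e_prev≈31.445301; u=1/2·17.974275+1/4·5.053169+2·31.445301≈73.141032; next y=7/10·(-19.974275)+1/2·73.141032≈22.588524
n=10: y≈22.588524, sp=-2, e=sp−y≈-24.588524; I≈-19.535355, D=e−e_prev≈-42.562798; u=1/2·(-24.588524)+1/4·(-19.535355)+2·(-42.562798)≈-102.303697; next y=7/10·22.588524+1/2·(-102.303697)≈-35.339882
n=11: y≈-35.339882, sp=-2, e=sp−y≈33.339882; I≈13.804527, D=e−e_prev≈57.928406; u=1/2·33.339882+1/4·13.804527+2·57.928406≈135.977884; next y=7/10·(-35.339882)+1/2·135.977884≈43.251025
n=12: y≈43.251025, sp=-2, e=sp−y≈-45.251025; I≈-31.446497, D=e−e_prev≈-78.590907; u=1/2·(-45.251025)+1/4·(-31.446497)+2·(-78.590907)≈-187.668950; next y=7/10·43.251025+1/2·(-187.668950)≈-63.558758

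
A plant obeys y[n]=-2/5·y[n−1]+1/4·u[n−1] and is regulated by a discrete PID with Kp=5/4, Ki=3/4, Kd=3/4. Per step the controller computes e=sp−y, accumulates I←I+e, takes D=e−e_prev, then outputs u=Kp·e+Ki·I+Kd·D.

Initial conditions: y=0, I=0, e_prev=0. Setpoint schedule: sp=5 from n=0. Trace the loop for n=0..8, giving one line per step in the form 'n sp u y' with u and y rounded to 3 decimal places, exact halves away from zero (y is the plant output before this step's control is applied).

(exact arithmetic carried between steps; '≈' marks a value shown rounded to 6 d.p. or computed from one; I and e_prev carry over from the previous line; the table rounds u and y to 3 d.p., halves away from zero)
n=0: y=0, sp=5, e=sp−y=5; I=5, D=e−e_prev=5; u=5/4·5+3/4·5+3/4·5=13.75; next y=-2/5·0+1/4·13.75=3.4375
n=1: y=3.4375, sp=5, e=sp−y=1.5625; I=6.5625, D=e−e_prev=-3.4375; u=5/4·1.5625+3/4·6.5625+3/4·(-3.4375)=4.296875; next y=-2/5·3.4375+1/4·4.296875≈-0.300781
n=2: y≈-0.300781, sp=5, e=sp−y≈5.300781; I≈11.863281, D=e−e_prev≈3.738281; u=5/4·5.300781+3/4·11.863281+3/4·3.738281≈18.327148; next y=-2/5·(-0.300781)+1/4·18.327148≈4.702100
n=3: y≈4.702100, sp=5, e=sp−y≈0.297900; I≈12.161182, D=e−e_prev≈-5.002881; u=5/4·0.297900+3/4·12.161182+3/4·(-5.002881)≈5.741101; next y=-2/5·4.702100+1/4·5.741101≈-0.445565
n=4: y≈-0.445565, sp=5, e=sp−y≈5.445565; I≈17.606746, D=e−e_prev≈5.147664; u=5/4·5.445565+3/4·17.606746+3/4·5.147664≈23.872764; next y=-2/5·(-0.445565)+1/4·23.872764≈6.146417
n=5: y≈6.146417, sp=5, e=sp−y≈-1.146417; I≈16.460330, D=e−e_prev≈-6.591981; u=5/4·(-1.146417)+3/4·16.460330+3/4·(-6.591981)≈5.968240; next y=-2/5·6.146417+1/4·5.968240≈-0.966507
n=6: y≈-0.966507, sp=5, e=sp−y≈5.966507; I≈22.426836, D=e−e_prev≈7.112923; u=5/4·5.966507+3/4·22.426836+3/4·7.112923≈29.612953; next y=-2/5·(-0.966507)+1/4·29.612953≈7.789841
n=7: y≈7.789841, sp=5, e=sp−y≈-2.789841; I≈19.636995, D=e−e_prev≈-8.756347; u=5/4·(-2.789841)+3/4·19.636995+3/4·(-8.756347)≈4.673185; next y=-2/5·7.789841+1/4·4.673185≈-1.947640
n=8: y≈-1.947640, sp=5, e=sp−y≈6.947640; I≈26.584635, D=e−e_prev≈9.737481; u=5/4·6.947640+3/4·26.584635+3/4·9.737481≈35.926138; next y=-2/5·(-1.947640)+1/4·35.926138≈9.760590

0 5 13.750 0.000
1 5 4.297 3.438
2 5 18.327 -0.301
3 5 5.741 4.702
4 5 23.873 -0.446
5 5 5.968 6.146
6 5 29.613 -0.967
7 5 4.673 7.790
8 5 35.926 -1.948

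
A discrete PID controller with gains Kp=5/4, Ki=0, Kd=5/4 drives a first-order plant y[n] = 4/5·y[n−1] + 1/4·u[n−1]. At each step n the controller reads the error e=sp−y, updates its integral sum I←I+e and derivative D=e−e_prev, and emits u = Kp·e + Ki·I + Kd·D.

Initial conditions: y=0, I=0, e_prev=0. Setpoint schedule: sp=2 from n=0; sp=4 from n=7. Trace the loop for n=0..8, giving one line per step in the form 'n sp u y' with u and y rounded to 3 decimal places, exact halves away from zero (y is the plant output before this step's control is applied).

0 2 5.000 0.000
1 2 -0.625 1.250
2 2 1.953 0.844
3 2 0.646 1.163
4 2 1.223 1.092
5 2 0.916 1.180
6 2 1.043 1.173
7 4 5.969 1.199
8 4 0.370 2.451

(exact arithmetic carried between steps; '≈' marks a value shown rounded to 6 d.p. or computed from one; I and e_prev carry over from the previous line; the table rounds u and y to 3 d.p., halves away from zero)
n=0: y=0, sp=2, e=sp−y=2; I=2, D=e−e_prev=2; u=5/4·2+0·2+5/4·2=5; next y=4/5·0+1/4·5=1.25
n=1: y=1.25, sp=2, e=sp−y=0.75; I=2.75, D=e−e_prev=-1.25; u=5/4·0.75+0·2.75+5/4·(-1.25)=-0.625; next y=4/5·1.25+1/4·(-0.625)=0.84375
n=2: y=0.84375, sp=2, e=sp−y=1.15625; I=3.90625, D=e−e_prev=0.40625; u=5/4·1.15625+0·3.90625+5/4·0.40625=1.953125; next y=4/5·0.84375+1/4·1.953125≈1.163281
n=3: y≈1.163281, sp=2, e=sp−y≈0.836719; I≈4.742969, D=e−e_prev≈-0.319531; u=5/4·0.836719+0·4.742969+5/4·(-0.319531)≈0.646484; next y=4/5·1.163281+1/4·0.646484≈1.092246
n=4: y≈1.092246, sp=2, e=sp−y≈0.907754; I≈5.650723, D=e−e_prev≈0.071035; u=5/4·0.907754+0·5.650723+5/4·0.071035≈1.223486; next y=4/5·1.092246+1/4·1.223486≈1.179668
n=5: y≈1.179668, sp=2, e=sp−y≈0.820332; I≈6.471054, D=e−e_prev≈-0.087422; u=5/4·0.820332+0·6.471054+5/4·(-0.087422)≈0.916136; next y=4/5·1.179668+1/4·0.916136≈1.172769
n=6: y≈1.172769, sp=2, e=sp−y≈0.827231; I≈7.298285, D=e−e_prev≈0.006900; u=5/4·0.827231+0·7.298285+5/4·0.006900≈1.042663; next y=4/5·1.172769+1/4·1.042663≈1.198881
n=7: y≈1.198881, sp=4, e=sp−y≈2.801119; I≈10.099404, D=e−e_prev≈1.973888; u=5/4·2.801119+0·10.099404+5/4·1.973888≈5.968759; next y=4/5·1.198881+1/4·5.968759≈2.451294
n=8: y≈2.451294, sp=4, e=sp−y≈1.548706; I≈11.648110, D=e−e_prev≈-1.252413; u=5/4·1.548706+0·11.648110+5/4·(-1.252413)≈0.370365; next y=4/5·2.451294+1/4·0.370365≈2.053627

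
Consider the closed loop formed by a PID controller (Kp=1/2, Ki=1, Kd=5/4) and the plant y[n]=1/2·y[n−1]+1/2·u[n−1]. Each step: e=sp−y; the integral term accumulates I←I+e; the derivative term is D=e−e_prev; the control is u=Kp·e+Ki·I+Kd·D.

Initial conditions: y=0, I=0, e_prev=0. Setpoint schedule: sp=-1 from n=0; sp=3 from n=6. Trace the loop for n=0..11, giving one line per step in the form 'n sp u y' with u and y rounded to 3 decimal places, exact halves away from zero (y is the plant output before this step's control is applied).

0 -1 -2.750 0.000
1 -1 1.281 -1.375
2 -1 -3.715 -0.047
3 -1 2.036 -1.881
4 -1 -4.761 0.077
5 -1 3.262 -2.342
6 3 4.874 0.460
7 3 -0.153 2.667
8 3 6.816 1.257
9 3 -0.847 4.037
10 3 8.306 1.595
11 3 -2.569 4.950

(exact arithmetic carried between steps; '≈' marks a value shown rounded to 6 d.p. or computed from one; I and e_prev carry over from the previous line; the table rounds u and y to 3 d.p., halves away from zero)
n=0: y=0, sp=-1, e=sp−y=-1; I=-1, D=e−e_prev=-1; u=1/2·(-1)+1·(-1)+5/4·(-1)=-2.75; next y=1/2·0+1/2·(-2.75)=-1.375
n=1: y=-1.375, sp=-1, e=sp−y=0.375; I=-0.625, D=e−e_prev=1.375; u=1/2·0.375+1·(-0.625)+5/4·1.375=1.28125; next y=1/2·(-1.375)+1/2·1.28125=-0.046875
n=2: y=-0.046875, sp=-1, e=sp−y=-0.953125; I=-1.578125, D=e−e_prev=-1.328125; u=1/2·(-0.953125)+1·(-1.578125)+5/4·(-1.328125)≈-3.714844; next y=1/2·(-0.046875)+1/2·(-3.714844)≈-1.880859
n=3: y≈-1.880859, sp=-1, e=sp−y≈0.880859; I≈-0.697266, D=e−e_prev≈1.833984; u=1/2·0.880859+1·(-0.697266)+5/4·1.833984≈2.035645; next y=1/2·(-1.880859)+1/2·2.035645≈0.077393
n=4: y≈0.077393, sp=-1, e=sp−y≈-1.077393; I≈-1.774658, D=e−e_prev≈-1.958252; u=1/2·(-1.077393)+1·(-1.774658)+5/4·(-1.958252)≈-4.761169; next y=1/2·0.077393+1/2·(-4.761169)≈-2.341888
n=5: y≈-2.341888, sp=-1, e=sp−y≈1.341888; I≈-0.432770, D=e−e_prev≈2.419281; u=1/2·1.341888+1·(-0.432770)+5/4·2.419281≈3.262276; next y=1/2·(-2.341888)+1/2·3.262276≈0.460194
n=6: y≈0.460194, sp=3, e=sp−y≈2.539806; I≈2.107037, D=e−e_prev≈1.197918; u=1/2·2.539806+1·2.107037+5/4·1.197918≈4.874337; next y=1/2·0.460194+1/2·4.874337≈2.667265
n=7: y≈2.667265, sp=3, e=sp−y≈0.332735; I≈2.439771, D=e−e_prev≈-2.207072; u=1/2·0.332735+1·2.439771+5/4·(-2.207072)≈-0.152701; next y=1/2·2.667265+1/2·(-0.152701)≈1.257282
n=8: y≈1.257282, sp=3, e=sp−y≈1.742718; I≈4.182489, D=e−e_prev≈1.409983; u=1/2·1.742718+1·4.182489+5/4·1.409983≈6.816327; next y=1/2·1.257282+1/2·6.816327≈4.036805
n=9: y≈4.036805, sp=3, e=sp−y≈-1.036805; I≈3.145684, D=e−e_prev≈-2.779523; u=1/2·(-1.036805)+1·3.145684+5/4·(-2.779523)≈-0.847121; next y=1/2·4.036805+1/2·(-0.847121)≈1.594842
n=10: y≈1.594842, sp=3, e=sp−y≈1.405158; I≈4.550843, D=e−e_prev≈2.441963; u=1/2·1.405158+1·4.550843+5/4·2.441963≈8.305875; next y=1/2·1.594842+1/2·8.305875≈4.950359
n=11: y≈4.950359, sp=3, e=sp−y≈-1.950359; I≈2.600484, D=e−e_prev≈-3.355517; u=1/2·(-1.950359)+1·2.600484+5/4·(-3.355517)≈-2.569091; next y=1/2·4.950359+1/2·(-2.569091)≈1.190634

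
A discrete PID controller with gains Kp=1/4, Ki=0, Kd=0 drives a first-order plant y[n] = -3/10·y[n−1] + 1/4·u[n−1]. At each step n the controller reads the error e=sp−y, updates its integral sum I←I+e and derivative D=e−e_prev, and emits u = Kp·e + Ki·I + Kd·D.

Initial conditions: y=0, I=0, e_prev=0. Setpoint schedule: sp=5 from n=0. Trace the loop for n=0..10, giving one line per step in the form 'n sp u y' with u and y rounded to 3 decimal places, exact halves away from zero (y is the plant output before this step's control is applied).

0 5 1.250 0.000
1 5 1.172 0.313
2 5 1.200 0.199
3 5 1.190 0.240
4 5 1.194 0.225
5 5 1.192 0.231
6 5 1.193 0.229
7 5 1.193 0.230
8 5 1.193 0.229
9 5 1.193 0.229
10 5 1.193 0.229

(exact arithmetic carried between steps; '≈' marks a value shown rounded to 6 d.p. or computed from one; I and e_prev carry over from the previous line; the table rounds u and y to 3 d.p., halves away from zero)
n=0: y=0, sp=5, e=sp−y=5; I=5, D=e−e_prev=5; u=1/4·5+0·5+0·5=1.25; next y=-3/10·0+1/4·1.25=0.3125
n=1: y=0.3125, sp=5, e=sp−y=4.6875; I=9.6875, D=e−e_prev=-0.3125; u=1/4·4.6875+0·9.6875+0·(-0.3125)=1.171875; next y=-3/10·0.3125+1/4·1.171875≈0.199219
n=2: y≈0.199219, sp=5, e=sp−y≈4.800781; I≈14.488281, D=e−e_prev≈0.113281; u=1/4·4.800781+0·14.488281+0·0.113281≈1.200195; next y=-3/10·0.199219+1/4·1.200195≈0.240283
n=3: y≈0.240283, sp=5, e=sp−y≈4.759717; I≈19.247998, D=e−e_prev≈-0.041064; u=1/4·4.759717+0·19.247998+0·(-0.041064)≈1.189929; next y=-3/10·0.240283+1/4·1.189929≈0.225397
n=4: y≈0.225397, sp=5, e=sp−y≈4.774603; I≈24.022601, D=e−e_prev≈0.014886; u=1/4·4.774603+0·24.022601+0·0.014886≈1.193651; next y=-3/10·0.225397+1/4·1.193651≈0.230793
n=5: y≈0.230793, sp=5, e=sp−y≈4.769207; I≈28.791807, D=e−e_prev≈-0.005396; u=1/4·4.769207+0·28.791807+0·(-0.005396)≈1.192302; next y=-3/10·0.230793+1/4·1.192302≈0.228837
n=6: y≈0.228837, sp=5, e=sp−y≈4.771163; I≈33.562970, D=e−e_prev≈0.001956; u=1/4·4.771163+0·33.562970+0·0.001956≈1.192791; next y=-3/10·0.228837+1/4·1.192791≈0.229546
n=7: y≈0.229546, sp=5, e=sp−y≈4.770454; I≈38.333423, D=e−e_prev≈-0.000709; u=1/4·4.770454+0·38.333423+0·(-0.000709)≈1.192613; next y=-3/10·0.229546+1/4·1.192613≈0.229289
n=8: y≈0.229289, sp=5, e=sp−y≈4.770711; I≈43.104134, D=e−e_prev≈0.000257; u=1/4·4.770711+0·43.104134+0·0.000257≈1.192678; next y=-3/10·0.229289+1/4·1.192678≈0.229383
n=9: y≈0.229383, sp=5, e=sp−y≈4.770617; I≈47.874751, D=e−e_prev≈-0.000093; u=1/4·4.770617+0·47.874751+0·(-0.000093)≈1.192654; next y=-3/10·0.229383+1/4·1.192654≈0.229349
n=10: y≈0.229349, sp=5, e=sp−y≈4.770651; I≈52.645403, D=e−e_prev≈0.000034; u=1/4·4.770651+0·52.645403+0·0.000034≈1.192663; next y=-3/10·0.229349+1/4·1.192663≈0.229361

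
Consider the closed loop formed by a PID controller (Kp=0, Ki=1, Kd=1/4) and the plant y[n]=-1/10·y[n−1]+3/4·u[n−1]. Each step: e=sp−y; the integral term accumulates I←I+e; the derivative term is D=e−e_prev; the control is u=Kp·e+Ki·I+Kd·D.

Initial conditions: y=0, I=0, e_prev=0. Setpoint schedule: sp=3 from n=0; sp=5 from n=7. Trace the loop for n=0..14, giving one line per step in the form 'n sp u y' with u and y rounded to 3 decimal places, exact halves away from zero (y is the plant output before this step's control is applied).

0 3 3.750 0.000
1 3 2.484 2.813
2 3 4.913 1.582
3 3 3.593 3.527
4 3 5.033 2.342
5 3 3.897 3.541
6 3 4.871 2.568
7 5 6.524 3.396
8 5 6.388 4.554
9 5 7.396 4.336
10 5 7.034 5.114
11 5 7.552 4.764
12 5 7.171 5.187
13 5 7.499 4.860
14 5 7.209 5.138

(exact arithmetic carried between steps; '≈' marks a value shown rounded to 6 d.p. or computed from one; I and e_prev carry over from the previous line; the table rounds u and y to 3 d.p., halves away from zero)
n=0: y=0, sp=3, e=sp−y=3; I=3, D=e−e_prev=3; u=0·3+1·3+1/4·3=3.75; next y=-1/10·0+3/4·3.75=2.8125
n=1: y=2.8125, sp=3, e=sp−y=0.1875; I=3.1875, D=e−e_prev=-2.8125; u=0·0.1875+1·3.1875+1/4·(-2.8125)=2.484375; next y=-1/10·2.8125+3/4·2.484375≈1.582031
n=2: y≈1.582031, sp=3, e=sp−y≈1.417969; I≈4.605469, D=e−e_prev≈1.230469; u=0·1.417969+1·4.605469+1/4·1.230469≈4.913086; next y=-1/10·1.582031+3/4·4.913086≈3.526611
n=3: y≈3.526611, sp=3, e=sp−y≈-0.526611; I≈4.078857, D=e−e_prev≈-1.944580; u=0·(-0.526611)+1·4.078857+1/4·(-1.944580)≈3.592712; next y=-1/10·3.526611+3/4·3.592712≈2.341873
n=4: y≈2.341873, sp=3, e=sp−y≈0.658127; I≈4.736984, D=e−e_prev≈1.184738; u=0·0.658127+1·4.736984+1/4·1.184738≈5.033169; next y=-1/10·2.341873+3/4·5.033169≈3.540689
n=5: y≈3.540689, sp=3, e=sp−y≈-0.540689; I≈4.196295, D=e−e_prev≈-1.198816; u=0·(-0.540689)+1·4.196295+1/4·(-1.198816)≈3.896591; next y=-1/10·3.540689+3/4·3.896591≈2.568374
n=6: y≈2.568374, sp=3, e=sp−y≈0.431626; I≈4.627921, D=e−e_prev≈0.972315; u=0·0.431626+1·4.627921+1/4·0.972315≈4.870999; next y=-1/10·2.568374+3/4·4.870999≈3.396412
n=7: y≈3.396412, sp=5, e=sp−y≈1.603588; I≈6.231509, D=e−e_prev≈1.171962; u=0·1.603588+1·6.231509+1/4·1.171962≈6.524499; next y=-1/10·3.396412+3/4·6.524499≈4.553733
n=8: y≈4.553733, sp=5, e=sp−y≈0.446267; I≈6.677775, D=e−e_prev≈-1.157321; u=0·0.446267+1·6.677775+1/4·(-1.157321)≈6.388445; next y=-1/10·4.553733+3/4·6.388445≈4.335961
n=9: y≈4.335961, sp=5, e=sp−y≈0.664039; I≈7.341815, D=e−e_prev≈0.217772; u=0·0.664039+1·7.341815+1/4·0.217772≈7.396258; next y=-1/10·4.335961+3/4·7.396258≈5.113597
n=10: y≈5.113597, sp=5, e=sp−y≈-0.113597; I≈7.228217, D=e−e_prev≈-0.777637; u=0·(-0.113597)+1·7.228217+1/4·(-0.777637)≈7.033808; next y=-1/10·5.113597+3/4·7.033808≈4.763996
n=11: y≈4.763996, sp=5, e=sp−y≈0.236004; I≈7.464221, D=e−e_prev≈0.349601; u=0·0.236004+1·7.464221+1/4·0.349601≈7.551621; next y=-1/10·4.763996+3/4·7.551621≈5.187316
n=12: y≈5.187316, sp=5, e=sp−y≈-0.187316; I≈7.276905, D=e−e_prev≈-0.423320; u=0·(-0.187316)+1·7.276905+1/4·(-0.423320)≈7.171075; next y=-1/10·5.187316+3/4·7.171075≈4.859574
n=13: y≈4.859574, sp=5, e=sp−y≈0.140426; I≈7.417330, D=e−e_prev≈0.327742; u=0·0.140426+1·7.417330+1/4·0.327742≈7.499266; next y=-1/10·4.859574+3/4·7.499266≈5.138492
n=14: y≈5.138492, sp=5, e=sp−y≈-0.138492; I≈7.278838, D=e−e_prev≈-0.278917; u=0·(-0.138492)+1·7.278838+1/4·(-0.278917)≈7.209109; next y=-1/10·5.138492+3/4·7.209109≈4.892983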